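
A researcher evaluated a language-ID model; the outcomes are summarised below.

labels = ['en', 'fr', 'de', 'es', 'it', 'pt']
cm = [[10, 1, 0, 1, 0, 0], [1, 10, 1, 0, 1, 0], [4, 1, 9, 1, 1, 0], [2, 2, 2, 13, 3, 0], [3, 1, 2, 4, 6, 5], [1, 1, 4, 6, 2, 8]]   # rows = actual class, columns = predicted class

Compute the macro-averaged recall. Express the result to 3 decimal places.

0.568

Per-class recall (TP/(TP+FN)):
  en: TP=10, FN=1+0+1+0+0=2 → 10/12 = 0.8333
  fr: TP=10, FN=1+1+0+1+0=3 → 10/13 = 0.7692
  de: TP=9, FN=4+1+1+1+0=7 → 9/16 = 0.5625
  es: TP=13, FN=2+2+2+3+0=9 → 13/22 = 0.5909
  it: TP=6, FN=3+1+2+4+5=15 → 6/21 = 0.2857
  pt: TP=8, FN=1+1+4+6+2=14 → 8/22 = 0.3636
Macro-recall = mean = (0.8333 + 0.7692 + 0.5625 + 0.5909 + 0.2857 + 0.3636) / 6 = 0.568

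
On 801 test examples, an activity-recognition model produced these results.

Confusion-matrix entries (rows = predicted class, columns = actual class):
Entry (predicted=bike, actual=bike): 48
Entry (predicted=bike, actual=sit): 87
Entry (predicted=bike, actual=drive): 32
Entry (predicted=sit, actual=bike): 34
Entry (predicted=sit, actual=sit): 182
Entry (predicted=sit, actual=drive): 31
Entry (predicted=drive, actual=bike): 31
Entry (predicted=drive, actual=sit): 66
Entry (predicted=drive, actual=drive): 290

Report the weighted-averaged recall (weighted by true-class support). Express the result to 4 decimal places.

Per-class recall (TP/(TP+FN)):
  bike: TP=48, FN=34+31=65 → 48/113 = 0.42478
  sit: TP=182, FN=87+66=153 → 182/335 = 0.54328
  drive: TP=290, FN=32+31=63 → 290/353 = 0.82153
Weighted-recall = Σ (supportᵢ/N)·recallᵢ with N=801: (113/801)·0.42478 + (335/801)·0.54328 + (353/801)·0.82153 = 0.6492

0.6492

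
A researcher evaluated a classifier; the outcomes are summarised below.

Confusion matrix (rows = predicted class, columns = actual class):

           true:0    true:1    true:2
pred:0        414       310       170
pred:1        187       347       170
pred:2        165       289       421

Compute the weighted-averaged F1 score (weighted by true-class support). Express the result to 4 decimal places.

0.4738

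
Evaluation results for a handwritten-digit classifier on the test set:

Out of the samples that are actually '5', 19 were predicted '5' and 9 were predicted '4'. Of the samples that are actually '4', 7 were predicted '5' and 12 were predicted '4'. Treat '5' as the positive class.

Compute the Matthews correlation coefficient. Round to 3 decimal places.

MCC = (TP·TN − FP·FN) / √((TP+FP)(TP+FN)(TN+FP)(TN+FN))
Numerator = 19·12 − 7·9 = 165
Denominator = √(26·28·19·21) = √290472 = 538.9545
MCC = 165 / 538.9545 = 0.306

0.306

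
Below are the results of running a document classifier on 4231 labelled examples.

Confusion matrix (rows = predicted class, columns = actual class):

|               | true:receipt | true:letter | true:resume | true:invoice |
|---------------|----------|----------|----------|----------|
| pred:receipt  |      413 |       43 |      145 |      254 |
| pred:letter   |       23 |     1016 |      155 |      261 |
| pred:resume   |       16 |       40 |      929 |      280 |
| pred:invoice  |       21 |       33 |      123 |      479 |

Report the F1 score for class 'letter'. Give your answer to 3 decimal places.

0.785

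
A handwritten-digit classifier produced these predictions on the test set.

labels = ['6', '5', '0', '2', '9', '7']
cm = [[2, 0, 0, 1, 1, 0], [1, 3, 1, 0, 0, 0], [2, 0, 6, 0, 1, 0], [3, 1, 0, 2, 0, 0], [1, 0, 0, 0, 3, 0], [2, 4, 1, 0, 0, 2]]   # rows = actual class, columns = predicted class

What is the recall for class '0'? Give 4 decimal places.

One-vs-rest for '0': TP = diagonal; FP = other classes predicted '0'; FN = '0' predicted as other.
recall = TP/(TP+FN).
0: TP=6, FN=2+0+0+1+0=3 → 6/9 = 0.66667

0.6667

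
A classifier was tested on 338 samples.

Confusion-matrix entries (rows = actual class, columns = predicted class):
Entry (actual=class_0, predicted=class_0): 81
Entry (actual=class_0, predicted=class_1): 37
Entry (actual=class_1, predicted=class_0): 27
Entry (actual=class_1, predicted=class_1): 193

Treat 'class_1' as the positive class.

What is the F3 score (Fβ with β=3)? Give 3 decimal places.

0.873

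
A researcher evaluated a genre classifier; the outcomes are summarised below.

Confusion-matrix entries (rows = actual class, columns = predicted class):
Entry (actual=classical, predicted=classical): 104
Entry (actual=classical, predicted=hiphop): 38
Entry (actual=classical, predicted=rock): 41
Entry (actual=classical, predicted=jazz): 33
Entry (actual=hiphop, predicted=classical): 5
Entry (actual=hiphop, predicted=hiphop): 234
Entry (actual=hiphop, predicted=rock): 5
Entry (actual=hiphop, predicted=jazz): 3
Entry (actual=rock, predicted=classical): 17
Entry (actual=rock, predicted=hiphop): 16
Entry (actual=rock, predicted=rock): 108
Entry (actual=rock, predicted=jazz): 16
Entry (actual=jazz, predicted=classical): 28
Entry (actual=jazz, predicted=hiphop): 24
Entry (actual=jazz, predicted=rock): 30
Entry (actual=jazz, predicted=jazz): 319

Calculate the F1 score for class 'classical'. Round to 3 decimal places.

0.562

F1 score = 2·TP/(2·TP+FP+FN).
classical: TP=104, FP=5+17+28=50, FN=38+41+33=112 → 208/370 = 0.5622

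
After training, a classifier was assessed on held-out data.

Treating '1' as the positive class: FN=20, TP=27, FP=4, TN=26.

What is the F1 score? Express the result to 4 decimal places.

Precision = TP/(TP+FP) = 27/31 = 0.8710
Recall = TP/(TP+FN) = 27/47 = 0.5745
F1 = 2·TP/(2·TP+FP+FN) = 54/78 = 0.6923

0.6923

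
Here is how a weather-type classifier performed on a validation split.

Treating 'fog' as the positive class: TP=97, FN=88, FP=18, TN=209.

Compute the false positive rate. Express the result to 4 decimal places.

0.0793

FPR = FP/(FP+TN) = 18/(18+209) = 0.0793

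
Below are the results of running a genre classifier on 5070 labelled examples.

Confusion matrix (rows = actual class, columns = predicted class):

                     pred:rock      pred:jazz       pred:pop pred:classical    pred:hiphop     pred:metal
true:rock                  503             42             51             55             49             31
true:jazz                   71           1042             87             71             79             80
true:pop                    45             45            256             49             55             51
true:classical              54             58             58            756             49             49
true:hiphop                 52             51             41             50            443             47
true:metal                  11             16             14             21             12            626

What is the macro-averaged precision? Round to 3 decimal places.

Per-class precision (TP/(TP+FP)):
  rock: TP=503, FP=71+45+54+52+11=233 → 503/736 = 0.6834
  jazz: TP=1042, FP=42+45+58+51+16=212 → 1042/1254 = 0.8309
  pop: TP=256, FP=51+87+58+41+14=251 → 256/507 = 0.5049
  classical: TP=756, FP=55+71+49+50+21=246 → 756/1002 = 0.7545
  hiphop: TP=443, FP=49+79+55+49+12=244 → 443/687 = 0.6448
  metal: TP=626, FP=31+80+51+49+47=258 → 626/884 = 0.7081
Macro-precision = mean = (0.6834 + 0.8309 + 0.5049 + 0.7545 + 0.6448 + 0.7081) / 6 = 0.688

0.688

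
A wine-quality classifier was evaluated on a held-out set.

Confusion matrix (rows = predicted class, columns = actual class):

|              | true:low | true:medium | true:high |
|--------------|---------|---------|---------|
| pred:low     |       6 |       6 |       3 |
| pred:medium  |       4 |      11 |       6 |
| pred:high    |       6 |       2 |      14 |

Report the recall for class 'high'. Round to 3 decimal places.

0.609

recall = TP/(TP+FN).
high: TP=14, FN=3+6=9 → 14/23 = 0.6087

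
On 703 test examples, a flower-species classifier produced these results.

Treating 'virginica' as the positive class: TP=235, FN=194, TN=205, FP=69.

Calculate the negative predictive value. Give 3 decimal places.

0.514

NPV = TN/(TN+FN) = 205/(205+194) = 0.514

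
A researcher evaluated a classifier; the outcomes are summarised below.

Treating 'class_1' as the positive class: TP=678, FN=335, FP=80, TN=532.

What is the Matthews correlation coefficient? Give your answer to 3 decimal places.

MCC = (TP·TN − FP·FN) / √((TP+FP)(TP+FN)(TN+FP)(TN+FN))
Numerator = 678·532 − 80·335 = 333896
Denominator = √(758·1013·612·867) = √407426403816 = 638299.6192
MCC = 333896 / 638299.6192 = 0.523

0.523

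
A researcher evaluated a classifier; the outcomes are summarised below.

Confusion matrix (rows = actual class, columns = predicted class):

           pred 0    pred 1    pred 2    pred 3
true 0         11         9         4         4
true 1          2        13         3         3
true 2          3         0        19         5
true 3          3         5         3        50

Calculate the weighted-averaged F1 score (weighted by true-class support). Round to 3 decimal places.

0.674

Per-class F1 score (2·TP/(2·TP+FP+FN)):
  0: TP=11, FP=2+3+3=8, FN=9+4+4=17 → 22/47 = 0.4681
  1: TP=13, FP=9+0+5=14, FN=2+3+3=8 → 26/48 = 0.5417
  2: TP=19, FP=4+3+3=10, FN=3+0+5=8 → 38/56 = 0.6786
  3: TP=50, FP=4+3+5=12, FN=3+5+3=11 → 100/123 = 0.8130
Weighted-F1 score = Σ (supportᵢ/N)·F1 scoreᵢ with N=137: (28/137)·0.4681 + (21/137)·0.5417 + (27/137)·0.6786 + (61/137)·0.8130 = 0.674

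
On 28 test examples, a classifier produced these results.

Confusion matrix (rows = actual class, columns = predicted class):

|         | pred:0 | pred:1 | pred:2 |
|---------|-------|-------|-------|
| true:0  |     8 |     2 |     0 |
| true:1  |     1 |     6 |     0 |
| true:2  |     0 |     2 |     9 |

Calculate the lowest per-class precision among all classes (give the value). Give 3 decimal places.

Per-class precision (TP/(TP+FP)):
  0: TP=8, FP=1+0=1 → 8/9 = 0.8889
  1: TP=6, FP=2+2=4 → 6/10 = 0.6000
  2: TP=9, FP=0+0=0 → 9/9 = 1.0000
Lowest is class '1' with precision = 0.600.

0.600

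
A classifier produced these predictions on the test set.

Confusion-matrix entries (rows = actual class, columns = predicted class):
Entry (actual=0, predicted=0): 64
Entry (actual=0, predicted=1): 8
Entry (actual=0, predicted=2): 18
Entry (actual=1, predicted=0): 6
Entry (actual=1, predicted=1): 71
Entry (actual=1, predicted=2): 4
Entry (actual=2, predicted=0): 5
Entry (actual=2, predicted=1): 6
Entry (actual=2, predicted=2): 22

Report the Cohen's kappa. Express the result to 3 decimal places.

0.639

Observed agreement pₒ = trace/N = 157/204 = 0.7696
Expected agreement pₑ = Σ (rowᵢ·colᵢ)/N² = (90·75 + 81·85 + 33·44)/204² = 0.3625
κ = (pₒ − pₑ)/(1 − pₑ) = (0.7696 − 0.3625)/(1 − 0.3625) = 0.639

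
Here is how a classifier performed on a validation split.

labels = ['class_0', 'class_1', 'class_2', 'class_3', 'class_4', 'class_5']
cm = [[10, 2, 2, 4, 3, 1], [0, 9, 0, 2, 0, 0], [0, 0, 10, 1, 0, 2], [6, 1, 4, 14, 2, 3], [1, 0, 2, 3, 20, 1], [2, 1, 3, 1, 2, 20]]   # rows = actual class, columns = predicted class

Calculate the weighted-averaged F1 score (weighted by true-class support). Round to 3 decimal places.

0.626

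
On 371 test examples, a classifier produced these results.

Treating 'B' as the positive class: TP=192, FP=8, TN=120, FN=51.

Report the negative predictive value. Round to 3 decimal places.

0.702

NPV = TN/(TN+FN) = 120/(120+51) = 0.702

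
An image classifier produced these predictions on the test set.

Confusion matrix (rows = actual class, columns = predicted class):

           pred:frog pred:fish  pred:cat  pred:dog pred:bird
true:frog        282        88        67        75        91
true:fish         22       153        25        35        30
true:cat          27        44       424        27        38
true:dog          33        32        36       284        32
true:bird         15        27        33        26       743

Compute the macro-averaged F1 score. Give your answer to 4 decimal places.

Per-class F1 score (2·TP/(2·TP+FP+FN)):
  frog: TP=282, FP=22+27+33+15=97, FN=88+67+75+91=321 → 564/982 = 0.57434
  fish: TP=153, FP=88+44+32+27=191, FN=22+25+35+30=112 → 306/609 = 0.50246
  cat: TP=424, FP=67+25+36+33=161, FN=27+44+27+38=136 → 848/1145 = 0.74061
  dog: TP=284, FP=75+35+27+26=163, FN=33+32+36+32=133 → 568/864 = 0.65741
  bird: TP=743, FP=91+30+38+32=191, FN=15+27+33+26=101 → 1486/1778 = 0.83577
Macro-F1 score = mean = (0.57434 + 0.50246 + 0.74061 + 0.65741 + 0.83577) / 5 = 0.6621

0.6621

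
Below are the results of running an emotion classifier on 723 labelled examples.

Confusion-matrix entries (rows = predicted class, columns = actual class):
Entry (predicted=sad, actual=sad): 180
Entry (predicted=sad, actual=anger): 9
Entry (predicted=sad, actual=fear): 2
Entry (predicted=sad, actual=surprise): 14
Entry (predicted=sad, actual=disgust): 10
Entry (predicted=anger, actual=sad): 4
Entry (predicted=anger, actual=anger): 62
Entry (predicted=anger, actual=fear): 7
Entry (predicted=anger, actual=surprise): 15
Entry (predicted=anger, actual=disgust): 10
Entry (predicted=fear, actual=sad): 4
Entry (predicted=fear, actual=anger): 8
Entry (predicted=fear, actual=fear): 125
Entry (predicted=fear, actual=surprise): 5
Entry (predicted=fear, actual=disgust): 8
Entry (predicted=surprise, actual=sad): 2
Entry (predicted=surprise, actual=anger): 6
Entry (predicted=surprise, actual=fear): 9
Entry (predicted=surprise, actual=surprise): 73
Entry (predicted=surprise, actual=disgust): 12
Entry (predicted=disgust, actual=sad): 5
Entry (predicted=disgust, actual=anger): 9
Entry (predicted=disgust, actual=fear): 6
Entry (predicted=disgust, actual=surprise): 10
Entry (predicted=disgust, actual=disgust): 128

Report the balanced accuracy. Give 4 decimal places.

0.7615

Balanced accuracy = mean of per-class recall.
  sad: recall = 180/195 = 0.92308
  anger: recall = 62/94 = 0.65957
  fear: recall = 125/149 = 0.83893
  surprise: recall = 73/117 = 0.62393
  disgust: recall = 128/168 = 0.76190
Mean = (0.92308 + 0.65957 + 0.83893 + 0.62393 + 0.76190) / 5 = 0.7615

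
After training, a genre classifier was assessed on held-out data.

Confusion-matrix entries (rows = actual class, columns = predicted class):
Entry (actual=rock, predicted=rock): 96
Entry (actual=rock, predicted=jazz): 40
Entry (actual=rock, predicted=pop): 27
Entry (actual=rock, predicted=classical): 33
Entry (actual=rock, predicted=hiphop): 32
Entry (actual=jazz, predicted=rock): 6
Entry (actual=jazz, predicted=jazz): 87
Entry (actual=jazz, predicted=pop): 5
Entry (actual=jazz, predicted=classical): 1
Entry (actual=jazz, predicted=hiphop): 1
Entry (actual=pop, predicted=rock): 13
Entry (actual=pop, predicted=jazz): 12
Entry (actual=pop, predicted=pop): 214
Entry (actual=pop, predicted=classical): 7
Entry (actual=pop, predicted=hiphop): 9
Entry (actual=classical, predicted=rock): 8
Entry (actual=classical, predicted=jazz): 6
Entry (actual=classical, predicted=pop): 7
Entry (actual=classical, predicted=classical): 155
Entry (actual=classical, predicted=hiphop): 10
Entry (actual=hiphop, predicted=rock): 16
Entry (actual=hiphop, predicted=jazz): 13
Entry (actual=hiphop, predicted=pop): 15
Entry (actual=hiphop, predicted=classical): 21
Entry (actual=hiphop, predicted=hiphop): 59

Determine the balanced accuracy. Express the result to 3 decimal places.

Balanced accuracy = mean of per-class recall.
  rock: recall = 96/228 = 0.4211
  jazz: recall = 87/100 = 0.8700
  pop: recall = 214/255 = 0.8392
  classical: recall = 155/186 = 0.8333
  hiphop: recall = 59/124 = 0.4758
Mean = (0.4211 + 0.8700 + 0.8392 + 0.8333 + 0.4758) / 5 = 0.688

0.688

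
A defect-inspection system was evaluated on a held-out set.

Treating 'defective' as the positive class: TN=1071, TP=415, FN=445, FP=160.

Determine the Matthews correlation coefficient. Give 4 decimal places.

0.3886

MCC = (TP·TN − FP·FN) / √((TP+FP)(TP+FN)(TN+FP)(TN+FN))
Numerator = 415·1071 − 160·445 = 373265
Denominator = √(575·860·1231·1516) = √922833922000 = 960642.4527
MCC = 373265 / 960642.4527 = 0.3886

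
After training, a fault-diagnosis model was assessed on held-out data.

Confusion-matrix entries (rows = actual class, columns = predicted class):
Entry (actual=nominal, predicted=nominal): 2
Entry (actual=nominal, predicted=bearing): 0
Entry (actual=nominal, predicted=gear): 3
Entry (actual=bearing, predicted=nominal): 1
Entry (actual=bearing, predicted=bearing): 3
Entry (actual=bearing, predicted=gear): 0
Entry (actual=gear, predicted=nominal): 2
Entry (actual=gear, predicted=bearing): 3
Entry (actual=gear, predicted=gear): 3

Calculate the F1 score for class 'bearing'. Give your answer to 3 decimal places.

0.600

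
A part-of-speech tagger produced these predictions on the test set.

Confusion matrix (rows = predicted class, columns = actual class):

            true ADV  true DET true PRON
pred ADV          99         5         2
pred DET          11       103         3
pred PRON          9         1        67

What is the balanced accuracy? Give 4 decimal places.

Balanced accuracy = mean of per-class recall.
  ADV: recall = 99/119 = 0.83193
  DET: recall = 103/109 = 0.94495
  PRON: recall = 67/72 = 0.93056
Mean = (0.83193 + 0.94495 + 0.93056) / 3 = 0.9025

0.9025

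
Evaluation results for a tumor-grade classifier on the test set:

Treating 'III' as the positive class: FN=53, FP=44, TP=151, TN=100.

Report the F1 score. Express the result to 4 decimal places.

0.7569

Precision = TP/(TP+FP) = 151/195 = 0.7744
Recall = TP/(TP+FN) = 151/204 = 0.7402
F1 = 2·TP/(2·TP+FP+FN) = 302/399 = 0.7569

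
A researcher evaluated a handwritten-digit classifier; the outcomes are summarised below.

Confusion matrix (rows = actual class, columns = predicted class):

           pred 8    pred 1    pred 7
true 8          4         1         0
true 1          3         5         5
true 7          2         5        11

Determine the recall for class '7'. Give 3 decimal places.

0.611

Treat '7' as positive and all other classes as negative.
recall = TP/(TP+FN).
7: TP=11, FN=2+5=7 → 11/18 = 0.6111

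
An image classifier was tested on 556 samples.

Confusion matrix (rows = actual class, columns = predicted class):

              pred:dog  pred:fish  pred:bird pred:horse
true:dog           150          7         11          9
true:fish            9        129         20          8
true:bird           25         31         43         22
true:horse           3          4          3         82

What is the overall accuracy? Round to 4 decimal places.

Accuracy = trace / total = (150+129+43+82=404) / 556 = 404/556 = 0.7266

0.7266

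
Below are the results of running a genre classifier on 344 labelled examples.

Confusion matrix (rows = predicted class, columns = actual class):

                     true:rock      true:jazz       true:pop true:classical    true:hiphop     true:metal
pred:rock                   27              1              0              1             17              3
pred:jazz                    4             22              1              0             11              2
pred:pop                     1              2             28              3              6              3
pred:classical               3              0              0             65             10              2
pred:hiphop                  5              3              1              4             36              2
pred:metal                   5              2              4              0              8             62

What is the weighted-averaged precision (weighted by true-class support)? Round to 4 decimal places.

0.7021

Per-class precision (TP/(TP+FP)):
  rock: TP=27, FP=1+0+1+17+3=22 → 27/49 = 0.55102
  jazz: TP=22, FP=4+1+0+11+2=18 → 22/40 = 0.55000
  pop: TP=28, FP=1+2+3+6+3=15 → 28/43 = 0.65116
  classical: TP=65, FP=3+0+0+10+2=15 → 65/80 = 0.81250
  hiphop: TP=36, FP=5+3+1+4+2=15 → 36/51 = 0.70588
  metal: TP=62, FP=5+2+4+0+8=19 → 62/81 = 0.76543
Weighted-precision = Σ (supportᵢ/N)·precisionᵢ with N=344: (45/344)·0.55102 + (30/344)·0.55000 + (34/344)·0.65116 + (73/344)·0.81250 + (88/344)·0.70588 + (74/344)·0.76543 = 0.7021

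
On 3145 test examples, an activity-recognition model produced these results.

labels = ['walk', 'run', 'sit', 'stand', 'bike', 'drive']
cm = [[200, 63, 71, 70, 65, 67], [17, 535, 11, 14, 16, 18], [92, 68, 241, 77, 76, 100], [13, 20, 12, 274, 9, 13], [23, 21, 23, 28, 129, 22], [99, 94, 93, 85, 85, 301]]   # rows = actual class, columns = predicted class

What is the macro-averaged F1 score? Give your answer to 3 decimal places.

0.517

Per-class F1 score (2·TP/(2·TP+FP+FN)):
  walk: TP=200, FP=17+92+13+23+99=244, FN=63+71+70+65+67=336 → 400/980 = 0.4082
  run: TP=535, FP=63+68+20+21+94=266, FN=17+11+14+16+18=76 → 1070/1412 = 0.7578
  sit: TP=241, FP=71+11+12+23+93=210, FN=92+68+77+76+100=413 → 482/1105 = 0.4362
  stand: TP=274, FP=70+14+77+28+85=274, FN=13+20+12+9+13=67 → 548/889 = 0.6164
  bike: TP=129, FP=65+16+76+9+85=251, FN=23+21+23+28+22=117 → 258/626 = 0.4121
  drive: TP=301, FP=67+18+100+13+22=220, FN=99+94+93+85+85=456 → 602/1278 = 0.4710
Macro-F1 score = mean = (0.4082 + 0.7578 + 0.4362 + 0.6164 + 0.4121 + 0.4710) / 6 = 0.517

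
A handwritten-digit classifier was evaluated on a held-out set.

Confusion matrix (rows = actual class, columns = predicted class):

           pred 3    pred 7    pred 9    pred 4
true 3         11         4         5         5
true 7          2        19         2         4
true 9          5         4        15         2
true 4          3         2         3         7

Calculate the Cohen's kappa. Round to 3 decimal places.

Observed agreement pₒ = trace/N = 52/93 = 0.5591
Expected agreement pₑ = Σ (rowᵢ·colᵢ)/N² = (25·21 + 27·29 + 26·25 + 15·18)/93² = 0.2576
κ = (pₒ − pₑ)/(1 − pₑ) = (0.5591 − 0.2576)/(1 − 0.2576) = 0.406

0.406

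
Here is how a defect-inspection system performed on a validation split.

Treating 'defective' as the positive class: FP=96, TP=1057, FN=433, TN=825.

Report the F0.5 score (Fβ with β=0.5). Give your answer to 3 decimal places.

0.866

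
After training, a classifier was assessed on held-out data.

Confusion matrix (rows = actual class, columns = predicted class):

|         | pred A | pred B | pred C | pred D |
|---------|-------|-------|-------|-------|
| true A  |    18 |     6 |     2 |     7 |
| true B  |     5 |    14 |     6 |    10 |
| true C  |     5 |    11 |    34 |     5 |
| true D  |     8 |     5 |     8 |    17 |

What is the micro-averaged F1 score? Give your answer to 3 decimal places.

0.516

Micro-averaging pools counts across classes: ΣTP=83, ΣFP=78, ΣFN=78.
Micro-F1 score = 2·TP/(2·TP+FP+FN) on pooled counts = 0.516 (equals overall accuracy in single-label multiclass).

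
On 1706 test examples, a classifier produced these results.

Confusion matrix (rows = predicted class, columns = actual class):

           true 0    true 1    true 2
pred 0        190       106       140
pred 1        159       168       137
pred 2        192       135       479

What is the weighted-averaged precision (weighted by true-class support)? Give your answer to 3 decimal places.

0.488

Per-class precision (TP/(TP+FP)):
  0: TP=190, FP=106+140=246 → 190/436 = 0.4358
  1: TP=168, FP=159+137=296 → 168/464 = 0.3621
  2: TP=479, FP=192+135=327 → 479/806 = 0.5943
Weighted-precision = Σ (supportᵢ/N)·precisionᵢ with N=1706: (541/1706)·0.4358 + (409/1706)·0.3621 + (756/1706)·0.5943 = 0.488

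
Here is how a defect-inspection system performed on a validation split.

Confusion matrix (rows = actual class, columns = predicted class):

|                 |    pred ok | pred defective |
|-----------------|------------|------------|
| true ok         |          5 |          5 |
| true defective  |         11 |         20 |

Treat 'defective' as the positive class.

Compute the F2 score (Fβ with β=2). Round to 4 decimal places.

0.6711

Fβ = (1+β²)·TP / ((1+β²)·TP + β²·FN + FP), with β²=4
= 5·20 / (5·20 + 4·11 + 5) = 0.6711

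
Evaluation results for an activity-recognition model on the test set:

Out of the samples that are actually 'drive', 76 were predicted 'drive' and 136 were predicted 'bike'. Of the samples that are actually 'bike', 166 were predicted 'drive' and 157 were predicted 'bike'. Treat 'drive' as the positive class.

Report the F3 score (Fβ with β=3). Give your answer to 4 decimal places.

Fβ = (1+β²)·TP / ((1+β²)·TP + β²·FN + FP), with β²=9
= 10·76 / (10·76 + 9·136 + 166) = 0.3535

0.3535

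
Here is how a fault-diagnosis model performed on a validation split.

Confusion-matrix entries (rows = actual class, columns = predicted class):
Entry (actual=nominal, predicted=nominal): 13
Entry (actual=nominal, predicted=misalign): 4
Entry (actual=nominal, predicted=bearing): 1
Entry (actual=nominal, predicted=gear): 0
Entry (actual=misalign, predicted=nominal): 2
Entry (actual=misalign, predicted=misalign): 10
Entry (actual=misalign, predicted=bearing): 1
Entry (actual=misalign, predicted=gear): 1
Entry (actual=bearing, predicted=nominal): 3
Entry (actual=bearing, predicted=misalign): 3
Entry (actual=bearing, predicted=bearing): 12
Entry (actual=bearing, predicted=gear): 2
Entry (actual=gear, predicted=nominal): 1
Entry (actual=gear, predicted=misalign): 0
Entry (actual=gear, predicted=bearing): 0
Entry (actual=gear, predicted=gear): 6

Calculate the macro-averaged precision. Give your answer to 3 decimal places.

0.699

Per-class precision (TP/(TP+FP)):
  nominal: TP=13, FP=2+3+1=6 → 13/19 = 0.6842
  misalign: TP=10, FP=4+3+0=7 → 10/17 = 0.5882
  bearing: TP=12, FP=1+1+0=2 → 12/14 = 0.8571
  gear: TP=6, FP=0+1+2=3 → 6/9 = 0.6667
Macro-precision = mean = (0.6842 + 0.5882 + 0.8571 + 0.6667) / 4 = 0.699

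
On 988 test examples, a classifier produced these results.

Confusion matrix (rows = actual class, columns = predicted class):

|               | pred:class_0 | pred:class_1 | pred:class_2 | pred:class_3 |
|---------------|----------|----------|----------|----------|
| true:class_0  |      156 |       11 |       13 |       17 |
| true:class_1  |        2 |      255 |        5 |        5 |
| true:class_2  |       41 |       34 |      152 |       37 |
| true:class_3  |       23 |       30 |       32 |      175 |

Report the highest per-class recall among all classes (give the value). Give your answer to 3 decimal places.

0.955

Per-class recall (TP/(TP+FN)):
  class_0: TP=156, FN=11+13+17=41 → 156/197 = 0.7919
  class_1: TP=255, FN=2+5+5=12 → 255/267 = 0.9551
  class_2: TP=152, FN=41+34+37=112 → 152/264 = 0.5758
  class_3: TP=175, FN=23+30+32=85 → 175/260 = 0.6731
Highest is class 'class_1' with recall = 0.955.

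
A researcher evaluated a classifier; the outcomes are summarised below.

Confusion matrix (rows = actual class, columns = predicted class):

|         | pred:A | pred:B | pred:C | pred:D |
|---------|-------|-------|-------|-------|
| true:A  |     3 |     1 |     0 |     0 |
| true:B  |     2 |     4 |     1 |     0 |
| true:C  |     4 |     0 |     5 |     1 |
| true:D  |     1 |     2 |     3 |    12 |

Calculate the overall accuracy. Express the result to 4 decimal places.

Accuracy = trace / total = (3+4+5+12=24) / 39 = 24/39 = 0.6154

0.6154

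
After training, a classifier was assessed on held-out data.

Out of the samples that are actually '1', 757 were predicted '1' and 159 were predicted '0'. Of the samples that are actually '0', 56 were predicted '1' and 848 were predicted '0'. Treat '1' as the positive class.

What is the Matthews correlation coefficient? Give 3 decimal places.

0.769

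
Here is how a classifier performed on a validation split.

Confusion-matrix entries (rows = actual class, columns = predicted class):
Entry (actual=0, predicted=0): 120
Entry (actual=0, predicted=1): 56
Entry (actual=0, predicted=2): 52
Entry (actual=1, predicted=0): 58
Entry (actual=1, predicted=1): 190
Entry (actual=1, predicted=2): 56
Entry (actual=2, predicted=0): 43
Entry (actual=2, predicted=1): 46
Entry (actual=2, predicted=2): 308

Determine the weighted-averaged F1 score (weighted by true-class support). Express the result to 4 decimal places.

0.6636

Per-class F1 score (2·TP/(2·TP+FP+FN)):
  0: TP=120, FP=58+43=101, FN=56+52=108 → 240/449 = 0.53452
  1: TP=190, FP=56+46=102, FN=58+56=114 → 380/596 = 0.63758
  2: TP=308, FP=52+56=108, FN=43+46=89 → 616/813 = 0.75769
Weighted-F1 score = Σ (supportᵢ/N)·F1 scoreᵢ with N=929: (228/929)·0.53452 + (304/929)·0.63758 + (397/929)·0.75769 = 0.6636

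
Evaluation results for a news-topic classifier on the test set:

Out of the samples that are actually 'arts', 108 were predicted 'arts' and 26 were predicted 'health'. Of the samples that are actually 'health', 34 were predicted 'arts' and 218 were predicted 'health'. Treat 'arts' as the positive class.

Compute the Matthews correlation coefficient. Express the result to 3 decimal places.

MCC = (TP·TN − FP·FN) / √((TP+FP)(TP+FN)(TN+FP)(TN+FN))
Numerator = 108·218 − 34·26 = 22660
Denominator = √(142·134·252·244) = √1169993664 = 34205.1701
MCC = 22660 / 34205.1701 = 0.662

0.662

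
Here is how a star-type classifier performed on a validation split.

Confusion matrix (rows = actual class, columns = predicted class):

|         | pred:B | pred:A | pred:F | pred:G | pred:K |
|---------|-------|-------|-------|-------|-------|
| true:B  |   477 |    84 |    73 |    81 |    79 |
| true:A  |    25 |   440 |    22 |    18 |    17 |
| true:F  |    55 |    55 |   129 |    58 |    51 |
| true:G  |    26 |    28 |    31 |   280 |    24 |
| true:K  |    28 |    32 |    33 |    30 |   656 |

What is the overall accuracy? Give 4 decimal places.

Accuracy = trace / total = (477+440+129+280+656=1982) / 2832 = 1982/2832 = 0.6999

0.6999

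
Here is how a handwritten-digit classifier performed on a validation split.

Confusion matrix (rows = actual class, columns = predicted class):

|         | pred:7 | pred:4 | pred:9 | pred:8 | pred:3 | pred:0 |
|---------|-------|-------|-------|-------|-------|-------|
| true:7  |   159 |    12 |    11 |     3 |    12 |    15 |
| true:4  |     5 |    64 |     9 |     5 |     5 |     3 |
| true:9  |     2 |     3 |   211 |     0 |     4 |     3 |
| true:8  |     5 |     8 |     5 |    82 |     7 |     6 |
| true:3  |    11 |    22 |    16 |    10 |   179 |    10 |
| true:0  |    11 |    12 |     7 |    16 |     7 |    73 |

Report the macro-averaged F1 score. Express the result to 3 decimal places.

0.729

Per-class F1 score (2·TP/(2·TP+FP+FN)):
  7: TP=159, FP=5+2+5+11+11=34, FN=12+11+3+12+15=53 → 318/405 = 0.7852
  4: TP=64, FP=12+3+8+22+12=57, FN=5+9+5+5+3=27 → 128/212 = 0.6038
  9: TP=211, FP=11+9+5+16+7=48, FN=2+3+0+4+3=12 → 422/482 = 0.8755
  8: TP=82, FP=3+5+0+10+16=34, FN=5+8+5+7+6=31 → 164/229 = 0.7162
  3: TP=179, FP=12+5+4+7+7=35, FN=11+22+16+10+10=69 → 358/462 = 0.7749
  0: TP=73, FP=15+3+3+6+10=37, FN=11+12+7+16+7=53 → 146/236 = 0.6186
Macro-F1 score = mean = (0.7852 + 0.6038 + 0.8755 + 0.7162 + 0.7749 + 0.6186) / 6 = 0.729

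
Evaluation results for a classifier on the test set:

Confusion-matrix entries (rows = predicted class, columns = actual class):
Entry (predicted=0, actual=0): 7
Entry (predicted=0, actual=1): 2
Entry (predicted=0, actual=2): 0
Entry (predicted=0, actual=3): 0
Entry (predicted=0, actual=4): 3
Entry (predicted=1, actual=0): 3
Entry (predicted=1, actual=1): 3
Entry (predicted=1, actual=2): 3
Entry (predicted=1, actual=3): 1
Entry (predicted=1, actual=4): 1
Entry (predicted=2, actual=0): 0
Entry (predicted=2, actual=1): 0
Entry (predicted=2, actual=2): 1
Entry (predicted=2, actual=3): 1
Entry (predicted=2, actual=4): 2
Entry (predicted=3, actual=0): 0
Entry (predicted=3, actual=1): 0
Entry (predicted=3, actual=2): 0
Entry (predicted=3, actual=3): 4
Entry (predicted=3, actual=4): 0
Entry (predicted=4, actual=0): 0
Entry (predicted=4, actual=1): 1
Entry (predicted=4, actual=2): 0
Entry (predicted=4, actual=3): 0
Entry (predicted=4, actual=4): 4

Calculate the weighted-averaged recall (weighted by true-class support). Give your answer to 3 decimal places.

0.528

Per-class recall (TP/(TP+FN)):
  0: TP=7, FN=3+0+0+0=3 → 7/10 = 0.7000
  1: TP=3, FN=2+0+0+1=3 → 3/6 = 0.5000
  2: TP=1, FN=0+3+0+0=3 → 1/4 = 0.2500
  3: TP=4, FN=0+1+1+0=2 → 4/6 = 0.6667
  4: TP=4, FN=3+1+2+0=6 → 4/10 = 0.4000
Weighted-recall = Σ (supportᵢ/N)·recallᵢ with N=36: (10/36)·0.7000 + (6/36)·0.5000 + (4/36)·0.2500 + (6/36)·0.6667 + (10/36)·0.4000 = 0.528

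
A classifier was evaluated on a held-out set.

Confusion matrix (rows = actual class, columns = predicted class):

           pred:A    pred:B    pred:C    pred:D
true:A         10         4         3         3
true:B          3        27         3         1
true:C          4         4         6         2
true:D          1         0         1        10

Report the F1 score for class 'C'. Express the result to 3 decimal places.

F1 score = 2·TP/(2·TP+FP+FN).
C: TP=6, FP=3+3+1=7, FN=4+4+2=10 → 12/29 = 0.4138

0.414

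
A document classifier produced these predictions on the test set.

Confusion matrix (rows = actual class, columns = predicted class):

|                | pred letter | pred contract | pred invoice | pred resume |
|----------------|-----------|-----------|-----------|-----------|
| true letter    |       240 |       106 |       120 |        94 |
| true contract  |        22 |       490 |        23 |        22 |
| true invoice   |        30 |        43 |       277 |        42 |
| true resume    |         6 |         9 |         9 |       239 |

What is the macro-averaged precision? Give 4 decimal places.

Per-class precision (TP/(TP+FP)):
  letter: TP=240, FP=22+30+6=58 → 240/298 = 0.80537
  contract: TP=490, FP=106+43+9=158 → 490/648 = 0.75617
  invoice: TP=277, FP=120+23+9=152 → 277/429 = 0.64569
  resume: TP=239, FP=94+22+42=158 → 239/397 = 0.60202
Macro-precision = mean = (0.80537 + 0.75617 + 0.64569 + 0.60202) / 4 = 0.7023

0.7023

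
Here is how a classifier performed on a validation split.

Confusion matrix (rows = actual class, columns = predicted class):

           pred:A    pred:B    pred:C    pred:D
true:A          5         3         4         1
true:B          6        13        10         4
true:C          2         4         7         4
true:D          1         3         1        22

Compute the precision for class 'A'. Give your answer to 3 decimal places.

0.357

Treat 'A' as positive and all other classes as negative.
precision = TP/(TP+FP).
A: TP=5, FP=6+2+1=9 → 5/14 = 0.3571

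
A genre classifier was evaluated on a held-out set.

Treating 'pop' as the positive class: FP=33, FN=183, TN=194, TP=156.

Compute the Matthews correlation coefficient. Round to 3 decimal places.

0.327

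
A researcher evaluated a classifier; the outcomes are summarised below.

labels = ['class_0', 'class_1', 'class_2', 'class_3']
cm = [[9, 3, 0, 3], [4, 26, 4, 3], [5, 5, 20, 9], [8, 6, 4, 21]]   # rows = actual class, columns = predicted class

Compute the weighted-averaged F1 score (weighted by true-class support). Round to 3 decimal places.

Per-class F1 score (2·TP/(2·TP+FP+FN)):
  class_0: TP=9, FP=4+5+8=17, FN=3+0+3=6 → 18/41 = 0.4390
  class_1: TP=26, FP=3+5+6=14, FN=4+4+3=11 → 52/77 = 0.6753
  class_2: TP=20, FP=0+4+4=8, FN=5+5+9=19 → 40/67 = 0.5970
  class_3: TP=21, FP=3+3+9=15, FN=8+6+4=18 → 42/75 = 0.5600
Weighted-F1 score = Σ (supportᵢ/N)·F1 scoreᵢ with N=130: (15/130)·0.4390 + (37/130)·0.6753 + (39/130)·0.5970 + (39/130)·0.5600 = 0.590

0.590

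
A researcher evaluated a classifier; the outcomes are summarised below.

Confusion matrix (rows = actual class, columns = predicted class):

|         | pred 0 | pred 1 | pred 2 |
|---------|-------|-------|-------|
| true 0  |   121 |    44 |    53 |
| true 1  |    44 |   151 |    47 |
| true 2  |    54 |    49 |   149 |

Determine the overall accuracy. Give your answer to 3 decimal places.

0.591

Accuracy = trace / total = (121+151+149=421) / 712 = 421/712 = 0.591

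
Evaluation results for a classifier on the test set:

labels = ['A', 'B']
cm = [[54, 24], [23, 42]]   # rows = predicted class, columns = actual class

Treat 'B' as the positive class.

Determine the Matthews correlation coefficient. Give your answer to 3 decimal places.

0.338

MCC = (TP·TN − FP·FN) / √((TP+FP)(TP+FN)(TN+FP)(TN+FN))
Numerator = 42·54 − 23·24 = 1716
Denominator = √(65·66·77·78) = √25765740 = 5075.9965
MCC = 1716 / 5075.9965 = 0.338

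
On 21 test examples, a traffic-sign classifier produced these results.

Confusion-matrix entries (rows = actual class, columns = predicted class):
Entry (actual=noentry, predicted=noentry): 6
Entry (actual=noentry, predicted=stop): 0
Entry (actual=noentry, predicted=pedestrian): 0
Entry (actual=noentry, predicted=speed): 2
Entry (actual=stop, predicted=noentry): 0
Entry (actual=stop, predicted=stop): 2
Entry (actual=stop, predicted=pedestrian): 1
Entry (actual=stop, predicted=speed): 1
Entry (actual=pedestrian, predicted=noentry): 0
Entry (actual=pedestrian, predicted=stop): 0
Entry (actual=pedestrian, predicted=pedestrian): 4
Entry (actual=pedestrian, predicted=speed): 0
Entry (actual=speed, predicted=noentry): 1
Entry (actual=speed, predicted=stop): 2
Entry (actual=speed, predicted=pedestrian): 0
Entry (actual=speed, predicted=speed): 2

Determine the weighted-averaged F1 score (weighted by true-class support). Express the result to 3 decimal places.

Per-class F1 score (2·TP/(2·TP+FP+FN)):
  noentry: TP=6, FP=0+0+1=1, FN=0+0+2=2 → 12/15 = 0.8000
  stop: TP=2, FP=0+0+2=2, FN=0+1+1=2 → 4/8 = 0.5000
  pedestrian: TP=4, FP=0+1+0=1, FN=0+0+0=0 → 8/9 = 0.8889
  speed: TP=2, FP=2+1+0=3, FN=1+2+0=3 → 4/10 = 0.4000
Weighted-F1 score = Σ (supportᵢ/N)·F1 scoreᵢ with N=21: (8/21)·0.8000 + (4/21)·0.5000 + (4/21)·0.8889 + (5/21)·0.4000 = 0.665

0.665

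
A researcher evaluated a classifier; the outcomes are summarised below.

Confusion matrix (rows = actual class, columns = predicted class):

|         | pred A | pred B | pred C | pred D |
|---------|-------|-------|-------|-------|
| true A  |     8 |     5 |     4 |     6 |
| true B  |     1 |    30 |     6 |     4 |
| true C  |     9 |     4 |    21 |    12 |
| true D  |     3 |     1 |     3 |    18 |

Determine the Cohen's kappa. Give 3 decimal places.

Observed agreement pₒ = trace/N = 77/135 = 0.5704
Expected agreement pₑ = Σ (rowᵢ·colᵢ)/N² = (23·21 + 41·40 + 46·34 + 25·40)/135² = 0.2572
κ = (pₒ − pₑ)/(1 − pₑ) = (0.5704 − 0.2572)/(1 − 0.2572) = 0.422

0.422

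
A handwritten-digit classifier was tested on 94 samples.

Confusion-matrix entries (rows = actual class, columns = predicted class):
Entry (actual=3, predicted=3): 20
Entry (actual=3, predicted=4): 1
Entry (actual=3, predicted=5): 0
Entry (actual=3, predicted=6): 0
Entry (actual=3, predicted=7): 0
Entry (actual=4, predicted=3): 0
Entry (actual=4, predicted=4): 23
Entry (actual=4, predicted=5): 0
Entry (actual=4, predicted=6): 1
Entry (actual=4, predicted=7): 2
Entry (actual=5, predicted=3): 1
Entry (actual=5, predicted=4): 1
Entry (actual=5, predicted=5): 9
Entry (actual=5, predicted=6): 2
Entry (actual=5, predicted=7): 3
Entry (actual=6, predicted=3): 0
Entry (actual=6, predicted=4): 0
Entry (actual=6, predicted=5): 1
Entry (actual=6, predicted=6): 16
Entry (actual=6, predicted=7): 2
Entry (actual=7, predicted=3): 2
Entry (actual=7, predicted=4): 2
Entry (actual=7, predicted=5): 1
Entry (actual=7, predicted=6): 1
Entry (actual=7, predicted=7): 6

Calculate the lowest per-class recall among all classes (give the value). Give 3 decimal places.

Per-class recall (TP/(TP+FN)):
  3: TP=20, FN=1+0+0+0=1 → 20/21 = 0.9524
  4: TP=23, FN=0+0+1+2=3 → 23/26 = 0.8846
  5: TP=9, FN=1+1+2+3=7 → 9/16 = 0.5625
  6: TP=16, FN=0+0+1+2=3 → 16/19 = 0.8421
  7: TP=6, FN=2+2+1+1=6 → 6/12 = 0.5000
Lowest is class '7' with recall = 0.500.

0.500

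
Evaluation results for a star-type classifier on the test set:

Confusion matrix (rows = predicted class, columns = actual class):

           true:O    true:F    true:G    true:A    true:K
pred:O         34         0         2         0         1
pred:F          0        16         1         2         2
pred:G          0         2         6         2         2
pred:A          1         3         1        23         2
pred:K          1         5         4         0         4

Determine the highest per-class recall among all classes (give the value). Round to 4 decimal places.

0.9444

Per-class recall (TP/(TP+FN)):
  O: TP=34, FN=0+0+1+1=2 → 34/36 = 0.94444
  F: TP=16, FN=0+2+3+5=10 → 16/26 = 0.61538
  G: TP=6, FN=2+1+1+4=8 → 6/14 = 0.42857
  A: TP=23, FN=0+2+2+0=4 → 23/27 = 0.85185
  K: TP=4, FN=1+2+2+2=7 → 4/11 = 0.36364
Highest is class 'O' with recall = 0.9444.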